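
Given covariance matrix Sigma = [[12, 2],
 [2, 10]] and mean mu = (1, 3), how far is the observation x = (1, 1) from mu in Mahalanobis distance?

Step 1 — centre the observation: (x - mu) = (0, -2).

Step 2 — invert Sigma. det(Sigma) = 12·10 - (2)² = 116.
  Sigma^{-1} = (1/det) · [[d, -b], [-b, a]] = [[0.0862, -0.0172],
 [-0.0172, 0.1034]].

Step 3 — form the quadratic (x - mu)^T · Sigma^{-1} · (x - mu):
  Sigma^{-1} · (x - mu) = (0.0345, -0.2069).
  (x - mu)^T · [Sigma^{-1} · (x - mu)] = (0)·(0.0345) + (-2)·(-0.2069) = 0.4138.

Step 4 — take square root: d = √(0.4138) ≈ 0.6433.

d(x, mu) = √(0.4138) ≈ 0.6433


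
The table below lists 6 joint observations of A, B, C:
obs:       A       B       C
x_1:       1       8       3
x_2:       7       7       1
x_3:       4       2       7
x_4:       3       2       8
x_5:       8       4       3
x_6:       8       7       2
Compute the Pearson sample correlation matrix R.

Step 1 — column means:
  mean(A) = (1 + 7 + 4 + 3 + 8 + 8) / 6 = 31/6 = 5.1667
  mean(B) = (8 + 7 + 2 + 2 + 4 + 7) / 6 = 30/6 = 5
  mean(C) = (3 + 1 + 7 + 8 + 3 + 2) / 6 = 24/6 = 4

Step 2 — sample variances and covariances s[i,j] = (1/(n-1)) · Σ_k (x_{k,i} - mean_i) · (x_{k,j} - mean_j), with n-1 = 5:
  s[A,A] = ((-4.1667)·(-4.1667) + (1.8333)·(1.8333) + (-1.1667)·(-1.1667) + (-2.1667)·(-2.1667) + (2.8333)·(2.8333) + (2.8333)·(2.8333)) / 5 = 42.8333/5 = 8.5667
  s[A,B] = ((-4.1667)·(3) + (1.8333)·(2) + (-1.1667)·(-3) + (-2.1667)·(-3) + (2.8333)·(-1) + (2.8333)·(2)) / 5 = 4/5 = 0.8
  s[A,C] = ((-4.1667)·(-1) + (1.8333)·(-3) + (-1.1667)·(3) + (-2.1667)·(4) + (2.8333)·(-1) + (2.8333)·(-2)) / 5 = -22/5 = -4.4
  s[B,B] = ((3)·(3) + (2)·(2) + (-3)·(-3) + (-3)·(-3) + (-1)·(-1) + (2)·(2)) / 5 = 36/5 = 7.2
  s[B,C] = ((3)·(-1) + (2)·(-3) + (-3)·(3) + (-3)·(4) + (-1)·(-1) + (2)·(-2)) / 5 = -33/5 = -6.6
  s[C,C] = ((-1)·(-1) + (-3)·(-3) + (3)·(3) + (4)·(4) + (-1)·(-1) + (-2)·(-2)) / 5 = 40/5 = 8
  Sample standard deviations s_i = √(s[i,i]):
  s(A) = √(8.5667) = 2.9269
  s(B) = √(7.2) = 2.6833
  s(C) = √(8) = 2.8284

Step 3 — r_{ij} = s_{ij} / (s_i · s_j):
  r[A,A] = 1 (diagonal).
  r[A,B] = 0.8 / (2.9269 · 2.6833) = 0.8 / 7.8537 = 0.1019
  r[A,C] = -4.4 / (2.9269 · 2.8284) = -4.4 / 8.2785 = -0.5315
  r[B,B] = 1 (diagonal).
  r[B,C] = -6.6 / (2.6833 · 2.8284) = -6.6 / 7.5895 = -0.8696
  r[C,C] = 1 (diagonal).

R is symmetric with unit diagonal. Assembling:

R = [[1, 0.1019, -0.5315],
 [0.1019, 1, -0.8696],
 [-0.5315, -0.8696, 1]]


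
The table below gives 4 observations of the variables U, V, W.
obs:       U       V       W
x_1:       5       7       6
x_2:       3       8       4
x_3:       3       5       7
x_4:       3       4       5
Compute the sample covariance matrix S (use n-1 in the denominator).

Step 1 — column means:
  mean(U) = (5 + 3 + 3 + 3) / 4 = 14/4 = 3.5
  mean(V) = (7 + 8 + 5 + 4) / 4 = 24/4 = 6
  mean(W) = (6 + 4 + 7 + 5) / 4 = 22/4 = 5.5

Step 2 — sample covariance S[i,j] = (1/(n-1)) · Σ_k (x_{k,i} - mean_i) · (x_{k,j} - mean_j), with n-1 = 3.
  S[U,U] = ((1.5)·(1.5) + (-0.5)·(-0.5) + (-0.5)·(-0.5) + (-0.5)·(-0.5)) / 3 = 3/3 = 1
  S[U,V] = ((1.5)·(1) + (-0.5)·(2) + (-0.5)·(-1) + (-0.5)·(-2)) / 3 = 2/3 = 0.6667
  S[U,W] = ((1.5)·(0.5) + (-0.5)·(-1.5) + (-0.5)·(1.5) + (-0.5)·(-0.5)) / 3 = 1/3 = 0.3333
  S[V,V] = ((1)·(1) + (2)·(2) + (-1)·(-1) + (-2)·(-2)) / 3 = 10/3 = 3.3333
  S[V,W] = ((1)·(0.5) + (2)·(-1.5) + (-1)·(1.5) + (-2)·(-0.5)) / 3 = -3/3 = -1
  S[W,W] = ((0.5)·(0.5) + (-1.5)·(-1.5) + (1.5)·(1.5) + (-0.5)·(-0.5)) / 3 = 5/3 = 1.6667

S is symmetric (S[j,i] = S[i,j]). Assembling:

S = [[1, 0.6667, 0.3333],
 [0.6667, 3.3333, -1],
 [0.3333, -1, 1.6667]]


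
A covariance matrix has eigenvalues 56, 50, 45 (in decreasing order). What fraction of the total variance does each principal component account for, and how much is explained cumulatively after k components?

Step 1 — total variance = trace(Sigma) = Σ λ_i = 56 + 50 + 45 = 151.

Step 2 — fraction explained by component i = λ_i / Σ λ:
  PC1: 56/151 = 0.3709
  PC2: 50/151 = 0.3311
  PC3: 45/151 = 0.298

Step 3 — cumulative fraction after k components = (λ_1 + ... + λ_k) / Σ λ:
  k = 1: 56/151 = 0.3709
  k = 2: (56 + 50)/151 = 106/151 = 0.702
  k = 3: (56 + 50 + 45)/151 = 151/151 = 1

Summary (fraction, with percent):

explained: PC1 0.3709 (37.09%), PC2 0.3311 (33.11%), PC3 0.298 (29.8%);  cumulative: 0.3709, 0.702, 1


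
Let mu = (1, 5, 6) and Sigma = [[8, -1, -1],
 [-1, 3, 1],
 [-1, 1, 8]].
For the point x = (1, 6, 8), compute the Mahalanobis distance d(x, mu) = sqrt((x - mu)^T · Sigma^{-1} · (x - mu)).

Step 1 — centre the observation: (x - mu) = (0, 1, 2).

Step 2 — invert Sigma (cofactor / det for 3×3, or solve directly):
  Sigma^{-1} = [[0.1314, 0.04, 0.0114],
 [0.04, 0.36, -0.04],
 [0.0114, -0.04, 0.1314]].

Step 3 — form the quadratic (x - mu)^T · Sigma^{-1} · (x - mu):
  Sigma^{-1} · (x - mu) = (0.0629, 0.28, 0.2229).
  (x - mu)^T · [Sigma^{-1} · (x - mu)] = (0)·(0.0629) + (1)·(0.28) + (2)·(0.2229) = 0.7257.

Step 4 — take square root: d = √(0.7257) ≈ 0.8519.

d(x, mu) = √(0.7257) ≈ 0.8519


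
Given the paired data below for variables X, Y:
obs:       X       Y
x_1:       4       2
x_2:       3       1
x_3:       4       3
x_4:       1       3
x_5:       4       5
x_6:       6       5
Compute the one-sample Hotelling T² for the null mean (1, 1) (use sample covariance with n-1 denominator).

Step 1 — sample mean vector:
  mean(X) = (4 + 3 + 4 + 1 + 4 + 6) / 6 = 22/6 = 3.6667
  mean(Y) = (2 + 1 + 3 + 3 + 5 + 5) / 6 = 19/6 = 3.1667
  x̄ = (3.6667, 3.1667),  deviation x̄ - mu_0 = (3.6667, 3.1667) - (1, 1) = (2.6667, 2.1667).

Step 2 — sample covariance matrix, S[i,j] = (1/(n-1)) · Σ_k (x_{k,i} - mean_i) · (x_{k,j} - mean_j), divisor n-1 = 5:
  S[X,X] = ((0.3333)·(0.3333) + (-0.6667)·(-0.6667) + (0.3333)·(0.3333) + (-2.6667)·(-2.6667) + (0.3333)·(0.3333) + (2.3333)·(2.3333)) / 5 = 13.3333/5 = 2.6667
  S[X,Y] = ((0.3333)·(-1.1667) + (-0.6667)·(-2.1667) + (0.3333)·(-0.1667) + (-2.6667)·(-0.1667) + (0.3333)·(1.8333) + (2.3333)·(1.8333)) / 5 = 6.3333/5 = 1.2667
  S[Y,Y] = ((-1.1667)·(-1.1667) + (-2.1667)·(-2.1667) + (-0.1667)·(-0.1667) + (-0.1667)·(-0.1667) + (1.8333)·(1.8333) + (1.8333)·(1.8333)) / 5 = 12.8333/5 = 2.5667
  S = [[2.6667, 1.2667],
 [1.2667, 2.5667]].

Step 3 — invert S. det(S) = 2.6667·2.5667 - (1.2667)² = 5.24.
  S^{-1} = (1/det) · [[d, -b], [-b, a]] = [[0.4898, -0.2417],
 [-0.2417, 0.5089]].

Step 4 — quadratic form (x̄ - mu_0)^T · S^{-1} · (x̄ - mu_0):
  S^{-1} · (x̄ - mu_0) = (0.7824, 0.458),
  (x̄ - mu_0)^T · [...] = (2.6667)·(0.7824) + (2.1667)·(0.458) = 3.0789.

Step 5 — scale by n: T² = 6 · 3.0789 = 18.4733.

T² ≈ 18.4733


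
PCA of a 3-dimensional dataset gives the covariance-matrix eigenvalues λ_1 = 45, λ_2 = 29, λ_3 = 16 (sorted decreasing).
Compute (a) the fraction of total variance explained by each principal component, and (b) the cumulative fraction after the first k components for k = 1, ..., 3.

Step 1 — total variance = trace(Sigma) = Σ λ_i = 45 + 29 + 16 = 90.

Step 2 — fraction explained by component i = λ_i / Σ λ:
  PC1: 45/90 = 0.5
  PC2: 29/90 = 0.3222
  PC3: 16/90 = 0.1778

Step 3 — cumulative fraction after k components = (λ_1 + ... + λ_k) / Σ λ:
  k = 1: 45/90 = 0.5
  k = 2: (45 + 29)/90 = 74/90 = 0.8222
  k = 3: (45 + 29 + 16)/90 = 90/90 = 1

Summary (fraction, with percent):

explained: PC1 0.5 (50%), PC2 0.3222 (32.22%), PC3 0.1778 (17.78%);  cumulative: 0.5, 0.8222, 1


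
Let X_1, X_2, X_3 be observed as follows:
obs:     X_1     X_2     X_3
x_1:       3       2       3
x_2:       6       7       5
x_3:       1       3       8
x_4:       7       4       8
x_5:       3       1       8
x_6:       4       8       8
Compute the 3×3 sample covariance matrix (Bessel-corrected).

Step 1 — column means:
  mean(X_1) = (3 + 6 + 1 + 7 + 3 + 4) / 6 = 24/6 = 4
  mean(X_2) = (2 + 7 + 3 + 4 + 1 + 8) / 6 = 25/6 = 4.1667
  mean(X_3) = (3 + 5 + 8 + 8 + 8 + 8) / 6 = 40/6 = 6.6667

Step 2 — sample covariance S[i,j] = (1/(n-1)) · Σ_k (x_{k,i} - mean_i) · (x_{k,j} - mean_j), with n-1 = 5.
  S[X_1,X_1] = ((-1)·(-1) + (2)·(2) + (-3)·(-3) + (3)·(3) + (-1)·(-1) + (0)·(0)) / 5 = 24/5 = 4.8
  S[X_1,X_2] = ((-1)·(-2.1667) + (2)·(2.8333) + (-3)·(-1.1667) + (3)·(-0.1667) + (-1)·(-3.1667) + (0)·(3.8333)) / 5 = 14/5 = 2.8
  S[X_1,X_3] = ((-1)·(-3.6667) + (2)·(-1.6667) + (-3)·(1.3333) + (3)·(1.3333) + (-1)·(1.3333) + (0)·(1.3333)) / 5 = -1/5 = -0.2
  S[X_2,X_2] = ((-2.1667)·(-2.1667) + (2.8333)·(2.8333) + (-1.1667)·(-1.1667) + (-0.1667)·(-0.1667) + (-3.1667)·(-3.1667) + (3.8333)·(3.8333)) / 5 = 38.8333/5 = 7.7667
  S[X_2,X_3] = ((-2.1667)·(-3.6667) + (2.8333)·(-1.6667) + (-1.1667)·(1.3333) + (-0.1667)·(1.3333) + (-3.1667)·(1.3333) + (3.8333)·(1.3333)) / 5 = 2.3333/5 = 0.4667
  S[X_3,X_3] = ((-3.6667)·(-3.6667) + (-1.6667)·(-1.6667) + (1.3333)·(1.3333) + (1.3333)·(1.3333) + (1.3333)·(1.3333) + (1.3333)·(1.3333)) / 5 = 23.3333/5 = 4.6667

S is symmetric (S[j,i] = S[i,j]). Assembling:

S = [[4.8, 2.8, -0.2],
 [2.8, 7.7667, 0.4667],
 [-0.2, 0.4667, 4.6667]]


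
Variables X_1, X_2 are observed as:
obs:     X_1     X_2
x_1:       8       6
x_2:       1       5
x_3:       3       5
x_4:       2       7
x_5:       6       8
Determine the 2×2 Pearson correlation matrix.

Step 1 — column means:
  mean(X_1) = (8 + 1 + 3 + 2 + 6) / 5 = 20/5 = 4
  mean(X_2) = (6 + 5 + 5 + 7 + 8) / 5 = 31/5 = 6.2

Step 2 — sample variances and covariances s[i,j] = (1/(n-1)) · Σ_k (x_{k,i} - mean_i) · (x_{k,j} - mean_j), with n-1 = 4:
  s[X_1,X_1] = ((4)·(4) + (-3)·(-3) + (-1)·(-1) + (-2)·(-2) + (2)·(2)) / 4 = 34/4 = 8.5
  s[X_1,X_2] = ((4)·(-0.2) + (-3)·(-1.2) + (-1)·(-1.2) + (-2)·(0.8) + (2)·(1.8)) / 4 = 6/4 = 1.5
  s[X_2,X_2] = ((-0.2)·(-0.2) + (-1.2)·(-1.2) + (-1.2)·(-1.2) + (0.8)·(0.8) + (1.8)·(1.8)) / 4 = 6.8/4 = 1.7
  Sample standard deviations s_i = √(s[i,i]):
  s(X_1) = √(8.5) = 2.9155
  s(X_2) = √(1.7) = 1.3038

Step 3 — r_{ij} = s_{ij} / (s_i · s_j):
  r[X_1,X_1] = 1 (diagonal).
  r[X_1,X_2] = 1.5 / (2.9155 · 1.3038) = 1.5 / 3.8013 = 0.3946
  r[X_2,X_2] = 1 (diagonal).

R is symmetric with unit diagonal. Assembling:

R = [[1, 0.3946],
 [0.3946, 1]]


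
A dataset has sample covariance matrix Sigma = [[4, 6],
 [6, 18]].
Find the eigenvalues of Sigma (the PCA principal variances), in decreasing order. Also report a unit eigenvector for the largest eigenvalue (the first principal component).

Step 1 — characteristic polynomial of 2×2 Sigma:
  det(Sigma - λI) = λ² - trace · λ + det = 0.
  trace = 4 + 18 = 22, det = 4·18 - (6)² = 36.
Step 2 — discriminant:
  Δ = trace² - 4·det = 484 - 144 = 340.
Step 3 — eigenvalues:
  λ = (trace ± √Δ)/2 = (22 ± 18.4391)/2,
  λ_1 = 20.2195,  λ_2 = 1.7805.

Step 4 — unit eigenvector for λ_1: solve (Sigma - λ_1 I)v = 0. First row:
  (4 - 20.2195)·v_x + (6)·v_y = 0, i.e. (-16.2195)·v_x + (6)·v_y = 0,
  so v ∝ (b, λ_1 - a) = (6, 16.2195) = u.
  ||u|| = √((6)² + (16.2195)²) = √(299.0736) ≈ 17.2937,
  v_1 = u/||u|| ≈ (0.3469, 0.9379) (||v_1|| = 1).

λ_1 = 20.2195,  λ_2 = 1.7805;  v_1 ≈ (0.3469, 0.9379)


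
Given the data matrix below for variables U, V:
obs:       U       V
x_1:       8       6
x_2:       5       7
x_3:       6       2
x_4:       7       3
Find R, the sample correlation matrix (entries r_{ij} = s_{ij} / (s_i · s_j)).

Step 1 — column means:
  mean(U) = (8 + 5 + 6 + 7) / 4 = 26/4 = 6.5
  mean(V) = (6 + 7 + 2 + 3) / 4 = 18/4 = 4.5

Step 2 — sample variances and covariances s[i,j] = (1/(n-1)) · Σ_k (x_{k,i} - mean_i) · (x_{k,j} - mean_j), with n-1 = 3:
  s[U,U] = ((1.5)·(1.5) + (-1.5)·(-1.5) + (-0.5)·(-0.5) + (0.5)·(0.5)) / 3 = 5/3 = 1.6667
  s[U,V] = ((1.5)·(1.5) + (-1.5)·(2.5) + (-0.5)·(-2.5) + (0.5)·(-1.5)) / 3 = -1/3 = -0.3333
  s[V,V] = ((1.5)·(1.5) + (2.5)·(2.5) + (-2.5)·(-2.5) + (-1.5)·(-1.5)) / 3 = 17/3 = 5.6667
  Sample standard deviations s_i = √(s[i,i]):
  s(U) = √(1.6667) = 1.291
  s(V) = √(5.6667) = 2.3805

Step 3 — r_{ij} = s_{ij} / (s_i · s_j):
  r[U,U] = 1 (diagonal).
  r[U,V] = -0.3333 / (1.291 · 2.3805) = -0.3333 / 3.0732 = -0.1085
  r[V,V] = 1 (diagonal).

R is symmetric with unit diagonal. Assembling:

R = [[1, -0.1085],
 [-0.1085, 1]]


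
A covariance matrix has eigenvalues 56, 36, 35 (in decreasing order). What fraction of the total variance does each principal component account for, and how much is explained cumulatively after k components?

Step 1 — total variance = trace(Sigma) = Σ λ_i = 56 + 36 + 35 = 127.

Step 2 — fraction explained by component i = λ_i / Σ λ:
  PC1: 56/127 = 0.4409
  PC2: 36/127 = 0.2835
  PC3: 35/127 = 0.2756

Step 3 — cumulative fraction after k components = (λ_1 + ... + λ_k) / Σ λ:
  k = 1: 56/127 = 0.4409
  k = 2: (56 + 36)/127 = 92/127 = 0.7244
  k = 3: (56 + 36 + 35)/127 = 127/127 = 1

Summary (fraction, with percent):

explained: PC1 0.4409 (44.09%), PC2 0.2835 (28.35%), PC3 0.2756 (27.56%);  cumulative: 0.4409, 0.7244, 1


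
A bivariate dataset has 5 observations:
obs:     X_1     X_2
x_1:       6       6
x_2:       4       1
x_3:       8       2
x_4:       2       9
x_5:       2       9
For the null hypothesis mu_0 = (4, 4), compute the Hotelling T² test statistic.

Step 1 — sample mean vector:
  mean(X_1) = (6 + 4 + 8 + 2 + 2) / 5 = 22/5 = 4.4
  mean(X_2) = (6 + 1 + 2 + 9 + 9) / 5 = 27/5 = 5.4
  x̄ = (4.4, 5.4),  deviation x̄ - mu_0 = (4.4, 5.4) - (4, 4) = (0.4, 1.4).

Step 2 — sample covariance matrix, S[i,j] = (1/(n-1)) · Σ_k (x_{k,i} - mean_i) · (x_{k,j} - mean_j), divisor n-1 = 4:
  S[X_1,X_1] = ((1.6)·(1.6) + (-0.4)·(-0.4) + (3.6)·(3.6) + (-2.4)·(-2.4) + (-2.4)·(-2.4)) / 4 = 27.2/4 = 6.8
  S[X_1,X_2] = ((1.6)·(0.6) + (-0.4)·(-4.4) + (3.6)·(-3.4) + (-2.4)·(3.6) + (-2.4)·(3.6)) / 4 = -26.8/4 = -6.7
  S[X_2,X_2] = ((0.6)·(0.6) + (-4.4)·(-4.4) + (-3.4)·(-3.4) + (3.6)·(3.6) + (3.6)·(3.6)) / 4 = 57.2/4 = 14.3
  S = [[6.8, -6.7],
 [-6.7, 14.3]].

Step 3 — invert S. det(S) = 6.8·14.3 - (-6.7)² = 52.35.
  S^{-1} = (1/det) · [[d, -b], [-b, a]] = [[0.2732, 0.128],
 [0.128, 0.1299]].

Step 4 — quadratic form (x̄ - mu_0)^T · S^{-1} · (x̄ - mu_0):
  S^{-1} · (x̄ - mu_0) = (0.2884, 0.233),
  (x̄ - mu_0)^T · [...] = (0.4)·(0.2884) + (1.4)·(0.233) = 0.4416.

Step 5 — scale by n: T² = 5 · 0.4416 = 2.2082.

T² ≈ 2.2082


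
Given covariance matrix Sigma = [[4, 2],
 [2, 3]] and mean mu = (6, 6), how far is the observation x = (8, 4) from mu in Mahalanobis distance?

Step 1 — centre the observation: (x - mu) = (2, -2).

Step 2 — invert Sigma. det(Sigma) = 4·3 - (2)² = 8.
  Sigma^{-1} = (1/det) · [[d, -b], [-b, a]] = [[0.375, -0.25],
 [-0.25, 0.5]].

Step 3 — form the quadratic (x - mu)^T · Sigma^{-1} · (x - mu):
  Sigma^{-1} · (x - mu) = (1.25, -1.5).
  (x - mu)^T · [Sigma^{-1} · (x - mu)] = (2)·(1.25) + (-2)·(-1.5) = 5.5.

Step 4 — take square root: d = √(5.5) ≈ 2.3452.

d(x, mu) = √(5.5) ≈ 2.3452


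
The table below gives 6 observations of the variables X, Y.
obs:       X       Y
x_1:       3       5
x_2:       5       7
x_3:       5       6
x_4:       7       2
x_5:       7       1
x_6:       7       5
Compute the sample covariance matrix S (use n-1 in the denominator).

Step 1 — column means:
  mean(X) = (3 + 5 + 5 + 7 + 7 + 7) / 6 = 34/6 = 5.6667
  mean(Y) = (5 + 7 + 6 + 2 + 1 + 5) / 6 = 26/6 = 4.3333

Step 2 — sample covariance S[i,j] = (1/(n-1)) · Σ_k (x_{k,i} - mean_i) · (x_{k,j} - mean_j), with n-1 = 5.
  S[X,X] = ((-2.6667)·(-2.6667) + (-0.6667)·(-0.6667) + (-0.6667)·(-0.6667) + (1.3333)·(1.3333) + (1.3333)·(1.3333) + (1.3333)·(1.3333)) / 5 = 13.3333/5 = 2.6667
  S[X,Y] = ((-2.6667)·(0.6667) + (-0.6667)·(2.6667) + (-0.6667)·(1.6667) + (1.3333)·(-2.3333) + (1.3333)·(-3.3333) + (1.3333)·(0.6667)) / 5 = -11.3333/5 = -2.2667
  S[Y,Y] = ((0.6667)·(0.6667) + (2.6667)·(2.6667) + (1.6667)·(1.6667) + (-2.3333)·(-2.3333) + (-3.3333)·(-3.3333) + (0.6667)·(0.6667)) / 5 = 27.3333/5 = 5.4667

S is symmetric (S[j,i] = S[i,j]). Assembling:

S = [[2.6667, -2.2667],
 [-2.2667, 5.4667]]


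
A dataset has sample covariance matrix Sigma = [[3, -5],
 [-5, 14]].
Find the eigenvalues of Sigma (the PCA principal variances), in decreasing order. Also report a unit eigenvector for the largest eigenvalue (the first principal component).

Step 1 — characteristic polynomial of 2×2 Sigma:
  det(Sigma - λI) = λ² - trace · λ + det = 0.
  trace = 3 + 14 = 17, det = 3·14 - (-5)² = 17.
Step 2 — discriminant:
  Δ = trace² - 4·det = 289 - 68 = 221.
Step 3 — eigenvalues:
  λ = (trace ± √Δ)/2 = (17 ± 14.8661)/2,
  λ_1 = 15.933,  λ_2 = 1.067.

Step 4 — unit eigenvector for λ_1: solve (Sigma - λ_1 I)v = 0. First row:
  (3 - 15.933)·v_x + (-5)·v_y = 0, i.e. (-12.933)·v_x + (-5)·v_y = 0,
  so v ∝ (b, λ_1 - a) = (-5, 12.933); multiply by -1 so the first entry is positive: u = (5, -12.933).
  ||u|| = √((5)² + (-12.933)²) = √(192.2634) ≈ 13.8659,
  v_1 = u/||u|| ≈ (0.3606, -0.9327) (||v_1|| = 1).

λ_1 = 15.933,  λ_2 = 1.067;  v_1 ≈ (0.3606, -0.9327)


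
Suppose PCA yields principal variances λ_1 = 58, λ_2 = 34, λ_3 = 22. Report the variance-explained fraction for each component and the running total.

Step 1 — total variance = trace(Sigma) = Σ λ_i = 58 + 34 + 22 = 114.

Step 2 — fraction explained by component i = λ_i / Σ λ:
  PC1: 58/114 = 0.5088
  PC2: 34/114 = 0.2982
  PC3: 22/114 = 0.193

Step 3 — cumulative fraction after k components = (λ_1 + ... + λ_k) / Σ λ:
  k = 1: 58/114 = 0.5088
  k = 2: (58 + 34)/114 = 92/114 = 0.807
  k = 3: (58 + 34 + 22)/114 = 114/114 = 1

Summary (fraction, with percent):

explained: PC1 0.5088 (50.88%), PC2 0.2982 (29.82%), PC3 0.193 (19.3%);  cumulative: 0.5088, 0.807, 1


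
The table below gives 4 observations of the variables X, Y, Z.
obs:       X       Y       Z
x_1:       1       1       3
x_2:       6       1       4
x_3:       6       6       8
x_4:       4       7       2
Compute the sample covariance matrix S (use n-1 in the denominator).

Step 1 — column means:
  mean(X) = (1 + 6 + 6 + 4) / 4 = 17/4 = 4.25
  mean(Y) = (1 + 1 + 6 + 7) / 4 = 15/4 = 3.75
  mean(Z) = (3 + 4 + 8 + 2) / 4 = 17/4 = 4.25

Step 2 — sample covariance S[i,j] = (1/(n-1)) · Σ_k (x_{k,i} - mean_i) · (x_{k,j} - mean_j), with n-1 = 3.
  S[X,X] = ((-3.25)·(-3.25) + (1.75)·(1.75) + (1.75)·(1.75) + (-0.25)·(-0.25)) / 3 = 16.75/3 = 5.5833
  S[X,Y] = ((-3.25)·(-2.75) + (1.75)·(-2.75) + (1.75)·(2.25) + (-0.25)·(3.25)) / 3 = 7.25/3 = 2.4167
  S[X,Z] = ((-3.25)·(-1.25) + (1.75)·(-0.25) + (1.75)·(3.75) + (-0.25)·(-2.25)) / 3 = 10.75/3 = 3.5833
  S[Y,Y] = ((-2.75)·(-2.75) + (-2.75)·(-2.75) + (2.25)·(2.25) + (3.25)·(3.25)) / 3 = 30.75/3 = 10.25
  S[Y,Z] = ((-2.75)·(-1.25) + (-2.75)·(-0.25) + (2.25)·(3.75) + (3.25)·(-2.25)) / 3 = 5.25/3 = 1.75
  S[Z,Z] = ((-1.25)·(-1.25) + (-0.25)·(-0.25) + (3.75)·(3.75) + (-2.25)·(-2.25)) / 3 = 20.75/3 = 6.9167

S is symmetric (S[j,i] = S[i,j]). Assembling:

S = [[5.5833, 2.4167, 3.5833],
 [2.4167, 10.25, 1.75],
 [3.5833, 1.75, 6.9167]]


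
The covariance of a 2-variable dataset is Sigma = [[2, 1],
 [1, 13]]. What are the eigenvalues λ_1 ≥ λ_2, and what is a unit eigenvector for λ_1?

Step 1 — characteristic polynomial of 2×2 Sigma:
  det(Sigma - λI) = λ² - trace · λ + det = 0.
  trace = 2 + 13 = 15, det = 2·13 - (1)² = 25.
Step 2 — discriminant:
  Δ = trace² - 4·det = 225 - 100 = 125.
Step 3 — eigenvalues:
  λ = (trace ± √Δ)/2 = (15 ± 11.1803)/2,
  λ_1 = 13.0902,  λ_2 = 1.9098.

Step 4 — unit eigenvector for λ_1: solve (Sigma - λ_1 I)v = 0. First row:
  (2 - 13.0902)·v_x + (1)·v_y = 0, i.e. (-11.0902)·v_x + (1)·v_y = 0,
  so v ∝ (b, λ_1 - a) = (1, 11.0902) = u.
  ||u|| = √((1)² + (11.0902)²) = √(123.9919) ≈ 11.1352,
  v_1 = u/||u|| ≈ (0.0898, 0.996) (||v_1|| = 1).

λ_1 = 13.0902,  λ_2 = 1.9098;  v_1 ≈ (0.0898, 0.996)


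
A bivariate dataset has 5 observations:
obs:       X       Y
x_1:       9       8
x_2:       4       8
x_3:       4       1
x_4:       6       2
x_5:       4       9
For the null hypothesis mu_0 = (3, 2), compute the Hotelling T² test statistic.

Step 1 — sample mean vector:
  mean(X) = (9 + 4 + 4 + 6 + 4) / 5 = 27/5 = 5.4
  mean(Y) = (8 + 8 + 1 + 2 + 9) / 5 = 28/5 = 5.6
  x̄ = (5.4, 5.6),  deviation x̄ - mu_0 = (5.4, 5.6) - (3, 2) = (2.4, 3.6).

Step 2 — sample covariance matrix, S[i,j] = (1/(n-1)) · Σ_k (x_{k,i} - mean_i) · (x_{k,j} - mean_j), divisor n-1 = 4:
  S[X,X] = ((3.6)·(3.6) + (-1.4)·(-1.4) + (-1.4)·(-1.4) + (0.6)·(0.6) + (-1.4)·(-1.4)) / 4 = 19.2/4 = 4.8
  S[X,Y] = ((3.6)·(2.4) + (-1.4)·(2.4) + (-1.4)·(-4.6) + (0.6)·(-3.6) + (-1.4)·(3.4)) / 4 = 4.8/4 = 1.2
  S[Y,Y] = ((2.4)·(2.4) + (2.4)·(2.4) + (-4.6)·(-4.6) + (-3.6)·(-3.6) + (3.4)·(3.4)) / 4 = 57.2/4 = 14.3
  S = [[4.8, 1.2],
 [1.2, 14.3]].

Step 3 — invert S. det(S) = 4.8·14.3 - (1.2)² = 67.2.
  S^{-1} = (1/det) · [[d, -b], [-b, a]] = [[0.2128, -0.0179],
 [-0.0179, 0.0714]].

Step 4 — quadratic form (x̄ - mu_0)^T · S^{-1} · (x̄ - mu_0):
  S^{-1} · (x̄ - mu_0) = (0.4464, 0.2143),
  (x̄ - mu_0)^T · [...] = (2.4)·(0.4464) + (3.6)·(0.2143) = 1.8429.

Step 5 — scale by n: T² = 5 · 1.8429 = 9.2143.

T² ≈ 9.2143


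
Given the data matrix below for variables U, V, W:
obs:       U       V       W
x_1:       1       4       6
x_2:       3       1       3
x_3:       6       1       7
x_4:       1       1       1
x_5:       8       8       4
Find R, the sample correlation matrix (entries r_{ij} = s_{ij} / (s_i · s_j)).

Step 1 — column means:
  mean(U) = (1 + 3 + 6 + 1 + 8) / 5 = 19/5 = 3.8
  mean(V) = (4 + 1 + 1 + 1 + 8) / 5 = 15/5 = 3
  mean(W) = (6 + 3 + 7 + 1 + 4) / 5 = 21/5 = 4.2

Step 2 — sample variances and covariances s[i,j] = (1/(n-1)) · Σ_k (x_{k,i} - mean_i) · (x_{k,j} - mean_j), with n-1 = 4:
  s[U,U] = ((-2.8)·(-2.8) + (-0.8)·(-0.8) + (2.2)·(2.2) + (-2.8)·(-2.8) + (4.2)·(4.2)) / 4 = 38.8/4 = 9.7
  s[U,V] = ((-2.8)·(1) + (-0.8)·(-2) + (2.2)·(-2) + (-2.8)·(-2) + (4.2)·(5)) / 4 = 21/4 = 5.25
  s[U,W] = ((-2.8)·(1.8) + (-0.8)·(-1.2) + (2.2)·(2.8) + (-2.8)·(-3.2) + (4.2)·(-0.2)) / 4 = 10.2/4 = 2.55
  s[V,V] = ((1)·(1) + (-2)·(-2) + (-2)·(-2) + (-2)·(-2) + (5)·(5)) / 4 = 38/4 = 9.5
  s[V,W] = ((1)·(1.8) + (-2)·(-1.2) + (-2)·(2.8) + (-2)·(-3.2) + (5)·(-0.2)) / 4 = 4/4 = 1
  s[W,W] = ((1.8)·(1.8) + (-1.2)·(-1.2) + (2.8)·(2.8) + (-3.2)·(-3.2) + (-0.2)·(-0.2)) / 4 = 22.8/4 = 5.7
  Sample standard deviations s_i = √(s[i,i]):
  s(U) = √(9.7) = 3.1145
  s(V) = √(9.5) = 3.0822
  s(W) = √(5.7) = 2.3875

Step 3 — r_{ij} = s_{ij} / (s_i · s_j):
  r[U,U] = 1 (diagonal).
  r[U,V] = 5.25 / (3.1145 · 3.0822) = 5.25 / 9.5995 = 0.5469
  r[U,W] = 2.55 / (3.1145 · 2.3875) = 2.55 / 7.4357 = 0.3429
  r[V,V] = 1 (diagonal).
  r[V,W] = 1 / (3.0822 · 2.3875) = 1 / 7.3587 = 0.1359
  r[W,W] = 1 (diagonal).

R is symmetric with unit diagonal. Assembling:

R = [[1, 0.5469, 0.3429],
 [0.5469, 1, 0.1359],
 [0.3429, 0.1359, 1]]


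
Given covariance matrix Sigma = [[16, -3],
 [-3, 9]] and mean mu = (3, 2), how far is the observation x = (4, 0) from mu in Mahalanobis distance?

Step 1 — centre the observation: (x - mu) = (1, -2).

Step 2 — invert Sigma. det(Sigma) = 16·9 - (-3)² = 135.
  Sigma^{-1} = (1/det) · [[d, -b], [-b, a]] = [[0.0667, 0.0222],
 [0.0222, 0.1185]].

Step 3 — form the quadratic (x - mu)^T · Sigma^{-1} · (x - mu):
  Sigma^{-1} · (x - mu) = (0.0222, -0.2148).
  (x - mu)^T · [Sigma^{-1} · (x - mu)] = (1)·(0.0222) + (-2)·(-0.2148) = 0.4519.

Step 4 — take square root: d = √(0.4519) ≈ 0.6722.

d(x, mu) = √(0.4519) ≈ 0.6722


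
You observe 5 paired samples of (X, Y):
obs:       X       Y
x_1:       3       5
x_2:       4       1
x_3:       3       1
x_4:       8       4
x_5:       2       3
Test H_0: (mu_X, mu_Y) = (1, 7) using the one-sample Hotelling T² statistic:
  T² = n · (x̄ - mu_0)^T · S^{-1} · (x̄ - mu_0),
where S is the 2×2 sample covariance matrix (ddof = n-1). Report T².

Step 1 — sample mean vector:
  mean(X) = (3 + 4 + 3 + 8 + 2) / 5 = 20/5 = 4
  mean(Y) = (5 + 1 + 1 + 4 + 3) / 5 = 14/5 = 2.8
  x̄ = (4, 2.8),  deviation x̄ - mu_0 = (4, 2.8) - (1, 7) = (3, -4.2).

Step 2 — sample covariance matrix, S[i,j] = (1/(n-1)) · Σ_k (x_{k,i} - mean_i) · (x_{k,j} - mean_j), divisor n-1 = 4:
  S[X,X] = ((-1)·(-1) + (0)·(0) + (-1)·(-1) + (4)·(4) + (-2)·(-2)) / 4 = 22/4 = 5.5
  S[X,Y] = ((-1)·(2.2) + (0)·(-1.8) + (-1)·(-1.8) + (4)·(1.2) + (-2)·(0.2)) / 4 = 4/4 = 1
  S[Y,Y] = ((2.2)·(2.2) + (-1.8)·(-1.8) + (-1.8)·(-1.8) + (1.2)·(1.2) + (0.2)·(0.2)) / 4 = 12.8/4 = 3.2
  S = [[5.5, 1],
 [1, 3.2]].

Step 3 — invert S. det(S) = 5.5·3.2 - (1)² = 16.6.
  S^{-1} = (1/det) · [[d, -b], [-b, a]] = [[0.1928, -0.0602],
 [-0.0602, 0.3313]].

Step 4 — quadratic form (x̄ - mu_0)^T · S^{-1} · (x̄ - mu_0):
  S^{-1} · (x̄ - mu_0) = (0.8313, -1.5723),
  (x̄ - mu_0)^T · [...] = (3)·(0.8313) + (-4.2)·(-1.5723) = 9.0976.

Step 5 — scale by n: T² = 5 · 9.0976 = 45.488.

T² ≈ 45.488


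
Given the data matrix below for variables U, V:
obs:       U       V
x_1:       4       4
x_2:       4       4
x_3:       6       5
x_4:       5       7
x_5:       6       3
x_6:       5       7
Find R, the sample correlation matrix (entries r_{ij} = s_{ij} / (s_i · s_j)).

Step 1 — column means:
  mean(U) = (4 + 4 + 6 + 5 + 6 + 5) / 6 = 30/6 = 5
  mean(V) = (4 + 4 + 5 + 7 + 3 + 7) / 6 = 30/6 = 5

Step 2 — sample variances and covariances s[i,j] = (1/(n-1)) · Σ_k (x_{k,i} - mean_i) · (x_{k,j} - mean_j), with n-1 = 5:
  s[U,U] = ((-1)·(-1) + (-1)·(-1) + (1)·(1) + (0)·(0) + (1)·(1) + (0)·(0)) / 5 = 4/5 = 0.8
  s[U,V] = ((-1)·(-1) + (-1)·(-1) + (1)·(0) + (0)·(2) + (1)·(-2) + (0)·(2)) / 5 = 0/5 = 0
  s[V,V] = ((-1)·(-1) + (-1)·(-1) + (0)·(0) + (2)·(2) + (-2)·(-2) + (2)·(2)) / 5 = 14/5 = 2.8
  Sample standard deviations s_i = √(s[i,i]):
  s(U) = √(0.8) = 0.8944
  s(V) = √(2.8) = 1.6733

Step 3 — r_{ij} = s_{ij} / (s_i · s_j):
  r[U,U] = 1 (diagonal).
  r[U,V] = 0 / (0.8944 · 1.6733) = 0 / 1.4967 = 0
  r[V,V] = 1 (diagonal).

R is symmetric with unit diagonal. Assembling:

R = [[1, 0],
 [0, 1]]


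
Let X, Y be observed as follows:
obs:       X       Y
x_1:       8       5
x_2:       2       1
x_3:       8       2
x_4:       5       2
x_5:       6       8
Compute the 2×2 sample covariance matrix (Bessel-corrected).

Step 1 — column means:
  mean(X) = (8 + 2 + 8 + 5 + 6) / 5 = 29/5 = 5.8
  mean(Y) = (5 + 1 + 2 + 2 + 8) / 5 = 18/5 = 3.6

Step 2 — sample covariance S[i,j] = (1/(n-1)) · Σ_k (x_{k,i} - mean_i) · (x_{k,j} - mean_j), with n-1 = 4.
  S[X,X] = ((2.2)·(2.2) + (-3.8)·(-3.8) + (2.2)·(2.2) + (-0.8)·(-0.8) + (0.2)·(0.2)) / 4 = 24.8/4 = 6.2
  S[X,Y] = ((2.2)·(1.4) + (-3.8)·(-2.6) + (2.2)·(-1.6) + (-0.8)·(-1.6) + (0.2)·(4.4)) / 4 = 11.6/4 = 2.9
  S[Y,Y] = ((1.4)·(1.4) + (-2.6)·(-2.6) + (-1.6)·(-1.6) + (-1.6)·(-1.6) + (4.4)·(4.4)) / 4 = 33.2/4 = 8.3

S is symmetric (S[j,i] = S[i,j]). Assembling:

S = [[6.2, 2.9],
 [2.9, 8.3]]


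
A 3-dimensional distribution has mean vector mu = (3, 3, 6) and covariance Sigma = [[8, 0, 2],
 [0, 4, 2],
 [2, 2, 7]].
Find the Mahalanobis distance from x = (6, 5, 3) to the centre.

Step 1 — centre the observation: (x - mu) = (3, 2, -3).

Step 2 — invert Sigma (cofactor / det for 3×3, or solve directly):
  Sigma^{-1} = [[0.1364, 0.0227, -0.0455],
 [0.0227, 0.2955, -0.0909],
 [-0.0455, -0.0909, 0.1818]].

Step 3 — form the quadratic (x - mu)^T · Sigma^{-1} · (x - mu):
  Sigma^{-1} · (x - mu) = (0.5909, 0.9318, -0.8636).
  (x - mu)^T · [Sigma^{-1} · (x - mu)] = (3)·(0.5909) + (2)·(0.9318) + (-3)·(-0.8636) = 6.2273.

Step 4 — take square root: d = √(6.2273) ≈ 2.4955.

d(x, mu) = √(6.2273) ≈ 2.4955


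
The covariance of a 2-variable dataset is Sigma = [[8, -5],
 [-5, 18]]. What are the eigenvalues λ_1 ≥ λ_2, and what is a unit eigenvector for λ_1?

Step 1 — characteristic polynomial of 2×2 Sigma:
  det(Sigma - λI) = λ² - trace · λ + det = 0.
  trace = 8 + 18 = 26, det = 8·18 - (-5)² = 119.
Step 2 — discriminant:
  Δ = trace² - 4·det = 676 - 476 = 200.
Step 3 — eigenvalues:
  λ = (trace ± √Δ)/2 = (26 ± 14.1421)/2,
  λ_1 = 20.0711,  λ_2 = 5.9289.

Step 4 — unit eigenvector for λ_1: solve (Sigma - λ_1 I)v = 0. First row:
  (8 - 20.0711)·v_x + (-5)·v_y = 0, i.e. (-12.0711)·v_x + (-5)·v_y = 0,
  so v ∝ (b, λ_1 - a) = (-5, 12.0711); multiply by -1 so the first entry is positive: u = (5, -12.0711).
  ||u|| = √((5)² + (-12.0711)²) = √(170.7107) ≈ 13.0656,
  v_1 = u/||u|| ≈ (0.3827, -0.9239) (||v_1|| = 1).

λ_1 = 20.0711,  λ_2 = 5.9289;  v_1 ≈ (0.3827, -0.9239)


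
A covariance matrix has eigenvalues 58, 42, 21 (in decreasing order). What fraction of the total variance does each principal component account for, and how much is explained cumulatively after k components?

Step 1 — total variance = trace(Sigma) = Σ λ_i = 58 + 42 + 21 = 121.

Step 2 — fraction explained by component i = λ_i / Σ λ:
  PC1: 58/121 = 0.4793
  PC2: 42/121 = 0.3471
  PC3: 21/121 = 0.1736

Step 3 — cumulative fraction after k components = (λ_1 + ... + λ_k) / Σ λ:
  k = 1: 58/121 = 0.4793
  k = 2: (58 + 42)/121 = 100/121 = 0.8264
  k = 3: (58 + 42 + 21)/121 = 121/121 = 1

Summary (fraction, with percent):

explained: PC1 0.4793 (47.93%), PC2 0.3471 (34.71%), PC3 0.1736 (17.36%);  cumulative: 0.4793, 0.8264, 1


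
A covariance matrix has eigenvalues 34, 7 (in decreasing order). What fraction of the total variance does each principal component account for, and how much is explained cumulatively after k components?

Step 1 — total variance = trace(Sigma) = Σ λ_i = 34 + 7 = 41.

Step 2 — fraction explained by component i = λ_i / Σ λ:
  PC1: 34/41 = 0.8293
  PC2: 7/41 = 0.1707

Step 3 — cumulative fraction after k components = (λ_1 + ... + λ_k) / Σ λ:
  k = 1: 34/41 = 0.8293
  k = 2: (34 + 7)/41 = 41/41 = 1

Summary (fraction, with percent):

explained: PC1 0.8293 (82.93%), PC2 0.1707 (17.07%);  cumulative: 0.8293, 1


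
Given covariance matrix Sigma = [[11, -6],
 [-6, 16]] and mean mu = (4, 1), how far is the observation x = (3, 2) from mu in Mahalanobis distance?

Step 1 — centre the observation: (x - mu) = (-1, 1).

Step 2 — invert Sigma. det(Sigma) = 11·16 - (-6)² = 140.
  Sigma^{-1} = (1/det) · [[d, -b], [-b, a]] = [[0.1143, 0.0429],
 [0.0429, 0.0786]].

Step 3 — form the quadratic (x - mu)^T · Sigma^{-1} · (x - mu):
  Sigma^{-1} · (x - mu) = (-0.0714, 0.0357).
  (x - mu)^T · [Sigma^{-1} · (x - mu)] = (-1)·(-0.0714) + (1)·(0.0357) = 0.1071.

Step 4 — take square root: d = √(0.1071) ≈ 0.3273.

d(x, mu) = √(0.1071) ≈ 0.3273


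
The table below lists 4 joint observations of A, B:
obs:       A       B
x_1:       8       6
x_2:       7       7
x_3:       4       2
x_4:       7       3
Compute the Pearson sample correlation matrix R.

Step 1 — column means:
  mean(A) = (8 + 7 + 4 + 7) / 4 = 26/4 = 6.5
  mean(B) = (6 + 7 + 2 + 3) / 4 = 18/4 = 4.5

Step 2 — sample variances and covariances s[i,j] = (1/(n-1)) · Σ_k (x_{k,i} - mean_i) · (x_{k,j} - mean_j), with n-1 = 3:
  s[A,A] = ((1.5)·(1.5) + (0.5)·(0.5) + (-2.5)·(-2.5) + (0.5)·(0.5)) / 3 = 9/3 = 3
  s[A,B] = ((1.5)·(1.5) + (0.5)·(2.5) + (-2.5)·(-2.5) + (0.5)·(-1.5)) / 3 = 9/3 = 3
  s[B,B] = ((1.5)·(1.5) + (2.5)·(2.5) + (-2.5)·(-2.5) + (-1.5)·(-1.5)) / 3 = 17/3 = 5.6667
  Sample standard deviations s_i = √(s[i,i]):
  s(A) = √(3) = 1.7321
  s(B) = √(5.6667) = 2.3805

Step 3 — r_{ij} = s_{ij} / (s_i · s_j):
  r[A,A] = 1 (diagonal).
  r[A,B] = 3 / (1.7321 · 2.3805) = 3 / 4.1231 = 0.7276
  r[B,B] = 1 (diagonal).

R is symmetric with unit diagonal. Assembling:

R = [[1, 0.7276],
 [0.7276, 1]]


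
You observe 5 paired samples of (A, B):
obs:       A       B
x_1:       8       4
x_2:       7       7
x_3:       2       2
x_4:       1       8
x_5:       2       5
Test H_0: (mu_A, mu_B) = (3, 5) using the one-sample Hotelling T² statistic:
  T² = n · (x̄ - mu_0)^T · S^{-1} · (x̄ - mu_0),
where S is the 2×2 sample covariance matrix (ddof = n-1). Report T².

Step 1 — sample mean vector:
  mean(A) = (8 + 7 + 2 + 1 + 2) / 5 = 20/5 = 4
  mean(B) = (4 + 7 + 2 + 8 + 5) / 5 = 26/5 = 5.2
  x̄ = (4, 5.2),  deviation x̄ - mu_0 = (4, 5.2) - (3, 5) = (1, 0.2).

Step 2 — sample covariance matrix, S[i,j] = (1/(n-1)) · Σ_k (x_{k,i} - mean_i) · (x_{k,j} - mean_j), divisor n-1 = 4:
  S[A,A] = ((4)·(4) + (3)·(3) + (-2)·(-2) + (-3)·(-3) + (-2)·(-2)) / 4 = 42/4 = 10.5
  S[A,B] = ((4)·(-1.2) + (3)·(1.8) + (-2)·(-3.2) + (-3)·(2.8) + (-2)·(-0.2)) / 4 = -1/4 = -0.25
  S[B,B] = ((-1.2)·(-1.2) + (1.8)·(1.8) + (-3.2)·(-3.2) + (2.8)·(2.8) + (-0.2)·(-0.2)) / 4 = 22.8/4 = 5.7
  S = [[10.5, -0.25],
 [-0.25, 5.7]].

Step 3 — invert S. det(S) = 10.5·5.7 - (-0.25)² = 59.7875.
  S^{-1} = (1/det) · [[d, -b], [-b, a]] = [[0.0953, 0.0042],
 [0.0042, 0.1756]].

Step 4 — quadratic form (x̄ - mu_0)^T · S^{-1} · (x̄ - mu_0):
  S^{-1} · (x̄ - mu_0) = (0.0962, 0.0393),
  (x̄ - mu_0)^T · [...] = (1)·(0.0962) + (0.2)·(0.0393) = 0.104.

Step 5 — scale by n: T² = 5 · 0.104 = 0.5202.

T² ≈ 0.5202


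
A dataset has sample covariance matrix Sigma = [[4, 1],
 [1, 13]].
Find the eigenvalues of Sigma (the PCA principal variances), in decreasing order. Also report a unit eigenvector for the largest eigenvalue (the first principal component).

Step 1 — characteristic polynomial of 2×2 Sigma:
  det(Sigma - λI) = λ² - trace · λ + det = 0.
  trace = 4 + 13 = 17, det = 4·13 - (1)² = 51.
Step 2 — discriminant:
  Δ = trace² - 4·det = 289 - 204 = 85.
Step 3 — eigenvalues:
  λ = (trace ± √Δ)/2 = (17 ± 9.2195)/2,
  λ_1 = 13.1098,  λ_2 = 3.8902.

Step 4 — unit eigenvector for λ_1: solve (Sigma - λ_1 I)v = 0. First row:
  (4 - 13.1098)·v_x + (1)·v_y = 0, i.e. (-9.1098)·v_x + (1)·v_y = 0,
  so v ∝ (b, λ_1 - a) = (1, 9.1098) = u.
  ||u|| = √((1)² + (9.1098)²) = √(83.988) ≈ 9.1645,
  v_1 = u/||u|| ≈ (0.1091, 0.994) (||v_1|| = 1).

λ_1 = 13.1098,  λ_2 = 3.8902;  v_1 ≈ (0.1091, 0.994)


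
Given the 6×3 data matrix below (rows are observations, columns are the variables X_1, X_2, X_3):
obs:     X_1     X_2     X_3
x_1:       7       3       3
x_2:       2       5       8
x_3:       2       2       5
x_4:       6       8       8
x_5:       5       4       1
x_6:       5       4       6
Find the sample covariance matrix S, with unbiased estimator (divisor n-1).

Step 1 — column means:
  mean(X_1) = (7 + 2 + 2 + 6 + 5 + 5) / 6 = 27/6 = 4.5
  mean(X_2) = (3 + 5 + 2 + 8 + 4 + 4) / 6 = 26/6 = 4.3333
  mean(X_3) = (3 + 8 + 5 + 8 + 1 + 6) / 6 = 31/6 = 5.1667

Step 2 — sample covariance S[i,j] = (1/(n-1)) · Σ_k (x_{k,i} - mean_i) · (x_{k,j} - mean_j), with n-1 = 5.
  S[X_1,X_1] = ((2.5)·(2.5) + (-2.5)·(-2.5) + (-2.5)·(-2.5) + (1.5)·(1.5) + (0.5)·(0.5) + (0.5)·(0.5)) / 5 = 21.5/5 = 4.3
  S[X_1,X_2] = ((2.5)·(-1.3333) + (-2.5)·(0.6667) + (-2.5)·(-2.3333) + (1.5)·(3.6667) + (0.5)·(-0.3333) + (0.5)·(-0.3333)) / 5 = 6/5 = 1.2
  S[X_1,X_3] = ((2.5)·(-2.1667) + (-2.5)·(2.8333) + (-2.5)·(-0.1667) + (1.5)·(2.8333) + (0.5)·(-4.1667) + (0.5)·(0.8333)) / 5 = -9.5/5 = -1.9
  S[X_2,X_2] = ((-1.3333)·(-1.3333) + (0.6667)·(0.6667) + (-2.3333)·(-2.3333) + (3.6667)·(3.6667) + (-0.3333)·(-0.3333) + (-0.3333)·(-0.3333)) / 5 = 21.3333/5 = 4.2667
  S[X_2,X_3] = ((-1.3333)·(-2.1667) + (0.6667)·(2.8333) + (-2.3333)·(-0.1667) + (3.6667)·(2.8333) + (-0.3333)·(-4.1667) + (-0.3333)·(0.8333)) / 5 = 16.6667/5 = 3.3333
  S[X_3,X_3] = ((-2.1667)·(-2.1667) + (2.8333)·(2.8333) + (-0.1667)·(-0.1667) + (2.8333)·(2.8333) + (-4.1667)·(-4.1667) + (0.8333)·(0.8333)) / 5 = 38.8333/5 = 7.7667

S is symmetric (S[j,i] = S[i,j]). Assembling:

S = [[4.3, 1.2, -1.9],
 [1.2, 4.2667, 3.3333],
 [-1.9, 3.3333, 7.7667]]


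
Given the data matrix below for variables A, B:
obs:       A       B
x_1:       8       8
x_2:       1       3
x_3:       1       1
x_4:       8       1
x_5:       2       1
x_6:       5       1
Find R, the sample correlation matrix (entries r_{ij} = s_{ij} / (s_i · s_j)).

Step 1 — column means:
  mean(A) = (8 + 1 + 1 + 8 + 2 + 5) / 6 = 25/6 = 4.1667
  mean(B) = (8 + 3 + 1 + 1 + 1 + 1) / 6 = 15/6 = 2.5

Step 2 — sample variances and covariances s[i,j] = (1/(n-1)) · Σ_k (x_{k,i} - mean_i) · (x_{k,j} - mean_j), with n-1 = 5:
  s[A,A] = ((3.8333)·(3.8333) + (-3.1667)·(-3.1667) + (-3.1667)·(-3.1667) + (3.8333)·(3.8333) + (-2.1667)·(-2.1667) + (0.8333)·(0.8333)) / 5 = 54.8333/5 = 10.9667
  s[A,B] = ((3.8333)·(5.5) + (-3.1667)·(0.5) + (-3.1667)·(-1.5) + (3.8333)·(-1.5) + (-2.1667)·(-1.5) + (0.8333)·(-1.5)) / 5 = 20.5/5 = 4.1
  s[B,B] = ((5.5)·(5.5) + (0.5)·(0.5) + (-1.5)·(-1.5) + (-1.5)·(-1.5) + (-1.5)·(-1.5) + (-1.5)·(-1.5)) / 5 = 39.5/5 = 7.9
  Sample standard deviations s_i = √(s[i,i]):
  s(A) = √(10.9667) = 3.3116
  s(B) = √(7.9) = 2.8107

Step 3 — r_{ij} = s_{ij} / (s_i · s_j):
  r[A,A] = 1 (diagonal).
  r[A,B] = 4.1 / (3.3116 · 2.8107) = 4.1 / 9.3079 = 0.4405
  r[B,B] = 1 (diagonal).

R is symmetric with unit diagonal. Assembling:

R = [[1, 0.4405],
 [0.4405, 1]]


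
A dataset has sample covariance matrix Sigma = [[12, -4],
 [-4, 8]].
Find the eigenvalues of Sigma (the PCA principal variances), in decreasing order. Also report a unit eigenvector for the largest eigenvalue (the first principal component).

Step 1 — characteristic polynomial of 2×2 Sigma:
  det(Sigma - λI) = λ² - trace · λ + det = 0.
  trace = 12 + 8 = 20, det = 12·8 - (-4)² = 80.
Step 2 — discriminant:
  Δ = trace² - 4·det = 400 - 320 = 80.
Step 3 — eigenvalues:
  λ = (trace ± √Δ)/2 = (20 ± 8.9443)/2,
  λ_1 = 14.4721,  λ_2 = 5.5279.

Step 4 — unit eigenvector for λ_1: solve (Sigma - λ_1 I)v = 0. First row:
  (12 - 14.4721)·v_x + (-4)·v_y = 0, i.e. (-2.4721)·v_x + (-4)·v_y = 0,
  so v ∝ (b, λ_1 - a) = (-4, 2.4721); multiply by -1 so the first entry is positive: u = (4, -2.4721).
  ||u|| = √((4)² + (-2.4721)²) = √(22.1115) ≈ 4.7023,
  v_1 = u/||u|| ≈ (0.8507, -0.5257) (||v_1|| = 1).

λ_1 = 14.4721,  λ_2 = 5.5279;  v_1 ≈ (0.8507, -0.5257)


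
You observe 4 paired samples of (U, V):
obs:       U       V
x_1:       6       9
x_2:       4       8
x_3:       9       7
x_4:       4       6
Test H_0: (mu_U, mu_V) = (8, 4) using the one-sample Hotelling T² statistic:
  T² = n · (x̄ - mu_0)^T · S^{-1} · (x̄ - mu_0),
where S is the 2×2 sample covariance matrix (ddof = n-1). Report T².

Step 1 — sample mean vector:
  mean(U) = (6 + 4 + 9 + 4) / 4 = 23/4 = 5.75
  mean(V) = (9 + 8 + 7 + 6) / 4 = 30/4 = 7.5
  x̄ = (5.75, 7.5),  deviation x̄ - mu_0 = (5.75, 7.5) - (8, 4) = (-2.25, 3.5).

Step 2 — sample covariance matrix, S[i,j] = (1/(n-1)) · Σ_k (x_{k,i} - mean_i) · (x_{k,j} - mean_j), divisor n-1 = 3:
  S[U,U] = ((0.25)·(0.25) + (-1.75)·(-1.75) + (3.25)·(3.25) + (-1.75)·(-1.75)) / 3 = 16.75/3 = 5.5833
  S[U,V] = ((0.25)·(1.5) + (-1.75)·(0.5) + (3.25)·(-0.5) + (-1.75)·(-1.5)) / 3 = 0.5/3 = 0.1667
  S[V,V] = ((1.5)·(1.5) + (0.5)·(0.5) + (-0.5)·(-0.5) + (-1.5)·(-1.5)) / 3 = 5/3 = 1.6667
  S = [[5.5833, 0.1667],
 [0.1667, 1.6667]].

Step 3 — invert S. det(S) = 5.5833·1.6667 - (0.1667)² = 9.2778.
  S^{-1} = (1/det) · [[d, -b], [-b, a]] = [[0.1796, -0.018],
 [-0.018, 0.6018]].

Step 4 — quadratic form (x̄ - mu_0)^T · S^{-1} · (x̄ - mu_0):
  S^{-1} · (x̄ - mu_0) = (-0.4671, 2.1467),
  (x̄ - mu_0)^T · [...] = (-2.25)·(-0.4671) + (3.5)·(2.1467) = 8.5644.

Step 5 — scale by n: T² = 4 · 8.5644 = 34.2575.

T² ≈ 34.2575


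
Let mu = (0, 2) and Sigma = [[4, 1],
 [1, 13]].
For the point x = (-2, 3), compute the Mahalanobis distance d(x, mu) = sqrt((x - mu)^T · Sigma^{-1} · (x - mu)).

Step 1 — centre the observation: (x - mu) = (-2, 1).

Step 2 — invert Sigma. det(Sigma) = 4·13 - (1)² = 51.
  Sigma^{-1} = (1/det) · [[d, -b], [-b, a]] = [[0.2549, -0.0196],
 [-0.0196, 0.0784]].

Step 3 — form the quadratic (x - mu)^T · Sigma^{-1} · (x - mu):
  Sigma^{-1} · (x - mu) = (-0.5294, 0.1176).
  (x - mu)^T · [Sigma^{-1} · (x - mu)] = (-2)·(-0.5294) + (1)·(0.1176) = 1.1765.

Step 4 — take square root: d = √(1.1765) ≈ 1.0847.

d(x, mu) = √(1.1765) ≈ 1.0847
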